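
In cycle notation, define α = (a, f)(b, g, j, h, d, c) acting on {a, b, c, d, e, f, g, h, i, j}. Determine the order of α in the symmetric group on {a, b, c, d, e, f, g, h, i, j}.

6

The disjoint cycles have lengths 6, 2, 1, 1.
The order is lcm(6, 2) = 6.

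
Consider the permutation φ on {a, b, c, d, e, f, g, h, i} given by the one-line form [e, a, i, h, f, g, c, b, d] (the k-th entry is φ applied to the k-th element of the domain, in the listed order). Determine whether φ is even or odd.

even

In disjoint-cycle form the cycle lengths are 9.
A cycle of length ℓ contributes ℓ−1 transpositions, so φ is a product of 8 transpositions — even.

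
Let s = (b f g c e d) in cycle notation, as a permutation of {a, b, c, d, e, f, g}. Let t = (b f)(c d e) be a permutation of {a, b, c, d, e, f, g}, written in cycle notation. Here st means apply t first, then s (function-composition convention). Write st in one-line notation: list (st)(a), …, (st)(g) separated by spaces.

a g b d e f c

(st)(x) = s(t(x)). Computing each image: s(t(a)) = s(a) = a, s(t(b)) = s(f) = g, s(t(c)) = s(d) = b, s(t(d)) = s(e) = d, s(t(e)) = s(c) = e, s(t(f)) = s(b) = f, s(t(g)) = s(g) = c.
Hence st = [a g b d e f c].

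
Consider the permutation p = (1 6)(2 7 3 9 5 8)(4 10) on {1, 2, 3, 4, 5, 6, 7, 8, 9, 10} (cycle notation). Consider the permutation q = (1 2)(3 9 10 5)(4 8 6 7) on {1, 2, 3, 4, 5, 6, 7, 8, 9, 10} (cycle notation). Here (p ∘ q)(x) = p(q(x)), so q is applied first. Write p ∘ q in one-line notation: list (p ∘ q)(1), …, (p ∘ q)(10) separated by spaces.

(p ∘ q)(x) = p(q(x)). Computing each image: p(q(1)) = p(2) = 7, p(q(2)) = p(1) = 6, p(q(3)) = p(9) = 5, p(q(4)) = p(8) = 2, p(q(5)) = p(3) = 9, p(q(6)) = p(7) = 3, p(q(7)) = p(4) = 10, p(q(8)) = p(6) = 1, p(q(9)) = p(10) = 4, p(q(10)) = p(5) = 8.
Hence p ∘ q = [7 6 5 2 9 3 10 1 4 8].

7 6 5 2 9 3 10 1 4 8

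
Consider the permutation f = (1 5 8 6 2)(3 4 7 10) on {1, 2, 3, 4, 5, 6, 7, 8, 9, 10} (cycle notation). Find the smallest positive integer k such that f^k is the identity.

20

The disjoint cycles have lengths 5, 4, 1.
The order is lcm(5, 4) = 20.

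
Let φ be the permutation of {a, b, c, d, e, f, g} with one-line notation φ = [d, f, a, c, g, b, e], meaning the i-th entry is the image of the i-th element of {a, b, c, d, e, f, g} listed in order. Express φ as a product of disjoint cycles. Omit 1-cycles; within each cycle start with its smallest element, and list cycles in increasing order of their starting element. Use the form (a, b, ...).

From a: a → d → c → a, closing the cycle (a, d, c).
Repeating from the next unused element and collecting all non-trivial cycles gives (a, d, c)(b, f)(e, g).

(a, d, c)(b, f)(e, g)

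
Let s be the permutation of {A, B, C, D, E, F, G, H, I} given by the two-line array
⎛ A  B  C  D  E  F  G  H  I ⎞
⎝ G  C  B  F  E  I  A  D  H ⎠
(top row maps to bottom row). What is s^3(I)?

Tracing I → H → … returns to I after 4 steps, so I lies in a 4-cycle (D F I H).
Stepping 3 places around the cycle: I → H → D → F.

F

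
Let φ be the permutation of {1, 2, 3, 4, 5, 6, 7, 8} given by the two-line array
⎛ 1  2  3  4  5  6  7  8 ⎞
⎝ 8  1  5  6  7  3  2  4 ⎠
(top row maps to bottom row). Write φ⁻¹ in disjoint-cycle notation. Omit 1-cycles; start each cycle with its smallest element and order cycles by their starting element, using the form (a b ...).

(1 2 7 5 3 6 4 8)

The cycle decomposition of φ is (1 8 4 6 3 5 7 2).
The inverse reverses every cycle; in canonical form, φ⁻¹ = (1 2 7 5 3 6 4 8).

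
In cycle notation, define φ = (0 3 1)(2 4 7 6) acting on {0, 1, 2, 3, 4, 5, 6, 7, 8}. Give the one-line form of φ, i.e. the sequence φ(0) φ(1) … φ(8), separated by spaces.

Image by image: 0→3, 1→0, 2→4, 3→1, 4→7, 5→5, 6→2, 7→6, 8→8.
So the one-line form is 3 0 4 1 7 5 2 6 8.

3 0 4 1 7 5 2 6 8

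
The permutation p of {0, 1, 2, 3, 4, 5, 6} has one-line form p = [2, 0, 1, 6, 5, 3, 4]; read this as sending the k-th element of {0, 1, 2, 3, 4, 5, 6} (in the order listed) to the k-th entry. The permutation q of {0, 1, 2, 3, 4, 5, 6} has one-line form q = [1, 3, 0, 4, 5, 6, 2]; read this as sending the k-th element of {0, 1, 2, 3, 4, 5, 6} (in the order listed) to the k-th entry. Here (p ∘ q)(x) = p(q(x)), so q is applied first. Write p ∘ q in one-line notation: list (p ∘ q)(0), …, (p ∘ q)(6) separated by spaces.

(p ∘ q)(x) = p(q(x)). Computing each image: p(q(0)) = p(1) = 0, p(q(1)) = p(3) = 6, p(q(2)) = p(0) = 2, p(q(3)) = p(4) = 5, p(q(4)) = p(5) = 3, p(q(5)) = p(6) = 4, p(q(6)) = p(2) = 1.
Hence p ∘ q = [0 6 2 5 3 4 1].

0 6 2 5 3 4 1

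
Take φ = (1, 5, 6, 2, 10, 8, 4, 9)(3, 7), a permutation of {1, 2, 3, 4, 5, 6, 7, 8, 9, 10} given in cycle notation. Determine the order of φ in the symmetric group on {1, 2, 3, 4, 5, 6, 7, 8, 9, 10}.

The disjoint cycles have lengths 8, 2.
Since disjoint cycles commute, ord(φ) = lcm(8, 2) = 8.

8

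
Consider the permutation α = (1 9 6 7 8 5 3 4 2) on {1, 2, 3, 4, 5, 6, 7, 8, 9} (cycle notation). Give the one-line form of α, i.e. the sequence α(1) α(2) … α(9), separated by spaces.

9 1 4 2 3 7 8 5 6

Image by image: 1→9, 2→1, 3→4, 4→2, 5→3, 6→7, 7→8, 8→5, 9→6.
Listing these in domain order gives 9 1 4 2 3 7 8 5 6.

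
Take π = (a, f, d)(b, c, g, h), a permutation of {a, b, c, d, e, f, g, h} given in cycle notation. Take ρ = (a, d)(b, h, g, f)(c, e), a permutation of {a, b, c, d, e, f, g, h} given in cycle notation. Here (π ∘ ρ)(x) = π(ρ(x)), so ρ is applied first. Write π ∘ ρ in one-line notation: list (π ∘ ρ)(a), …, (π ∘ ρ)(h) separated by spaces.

Chase each element through ρ then π: a → d → a; b → h → b; c → e → e; d → a → f; e → c → g; f → b → c; g → f → d; h → g → h.
Collecting the images, π ∘ ρ = [a b e f g c d h].

a b e f g c d h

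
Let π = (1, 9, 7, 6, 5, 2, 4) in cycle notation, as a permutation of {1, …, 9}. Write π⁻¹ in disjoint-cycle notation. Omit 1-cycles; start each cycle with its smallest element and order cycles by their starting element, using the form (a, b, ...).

The inverse reverses each cycle.
After reversing and putting each cycle's least element first, π⁻¹ = (1, 4, 2, 5, 6, 7, 9).

(1, 4, 2, 5, 6, 7, 9)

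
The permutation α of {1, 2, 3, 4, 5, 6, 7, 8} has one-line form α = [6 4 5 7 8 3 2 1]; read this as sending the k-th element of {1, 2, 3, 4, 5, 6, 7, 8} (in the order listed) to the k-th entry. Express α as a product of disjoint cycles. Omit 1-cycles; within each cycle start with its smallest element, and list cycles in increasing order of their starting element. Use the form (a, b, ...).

(1, 6, 3, 5, 8)(2, 4, 7)

Start at 1 and follow images: 1 → 6 → 3 → 5 → 8 → 1, giving the cycle (1, 6, 3, 5, 8).
Continuing from each remaining unvisited element yields (1, 6, 3, 5, 8)(2, 4, 7).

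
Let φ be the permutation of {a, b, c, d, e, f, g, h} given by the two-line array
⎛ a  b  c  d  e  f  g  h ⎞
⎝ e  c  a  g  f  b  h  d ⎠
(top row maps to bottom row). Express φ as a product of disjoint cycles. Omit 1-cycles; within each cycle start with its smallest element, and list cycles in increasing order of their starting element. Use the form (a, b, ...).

Iterating φ from a gives a → e → f → b → c → a; that is the 5-cycle (a, e, f, b, c).
Continuing from each remaining unvisited element yields (a, e, f, b, c)(d, g, h).

(a, e, f, b, c)(d, g, h)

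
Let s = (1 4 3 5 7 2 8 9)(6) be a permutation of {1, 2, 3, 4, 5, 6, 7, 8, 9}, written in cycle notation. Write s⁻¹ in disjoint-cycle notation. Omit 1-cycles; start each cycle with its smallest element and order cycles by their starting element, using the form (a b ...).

(1 9 8 2 7 5 3 4)

The inverse reverses each cycle.
Reversing each cycle of s and rotating so the smallest element leads gives (1 9 8 2 7 5 3 4).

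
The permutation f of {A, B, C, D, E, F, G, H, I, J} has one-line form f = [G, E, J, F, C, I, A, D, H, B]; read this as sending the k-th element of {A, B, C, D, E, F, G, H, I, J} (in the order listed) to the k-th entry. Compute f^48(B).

Tracing B → E → … returns to B after 4 steps, so B lies in a 4-cycle (B, E, C, J).
Since the cycle has length 4, f^48 acts on it the same as f^0 (48 mod 4 = 0).
So f^48(B) = B.

B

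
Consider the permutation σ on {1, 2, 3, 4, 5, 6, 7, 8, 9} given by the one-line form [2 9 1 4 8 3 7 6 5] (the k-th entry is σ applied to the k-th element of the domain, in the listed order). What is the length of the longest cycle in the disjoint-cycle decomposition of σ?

7

Decomposing into disjoint cycles gives (1 2 9 5 8 6 3); the longest has length 7.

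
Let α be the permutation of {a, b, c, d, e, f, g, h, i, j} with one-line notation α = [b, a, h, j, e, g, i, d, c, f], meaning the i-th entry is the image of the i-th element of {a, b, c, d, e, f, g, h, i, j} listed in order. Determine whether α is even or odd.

In disjoint-cycle form the cycle lengths are 7, 2, 1.
A cycle of length ℓ contributes ℓ−1 transpositions, so α is a product of 6 + 1 = 7 transpositions — odd.

odd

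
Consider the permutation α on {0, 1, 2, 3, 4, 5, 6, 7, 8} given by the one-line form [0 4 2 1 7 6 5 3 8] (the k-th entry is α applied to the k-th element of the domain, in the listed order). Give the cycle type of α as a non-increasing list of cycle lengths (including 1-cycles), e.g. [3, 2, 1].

[4, 2, 1, 1, 1]

The disjoint cycles are (0)(1, 4, 7, 3)(2)(5, 6)(8), with lengths 4, 2, 1, 1, 1 in non-increasing order.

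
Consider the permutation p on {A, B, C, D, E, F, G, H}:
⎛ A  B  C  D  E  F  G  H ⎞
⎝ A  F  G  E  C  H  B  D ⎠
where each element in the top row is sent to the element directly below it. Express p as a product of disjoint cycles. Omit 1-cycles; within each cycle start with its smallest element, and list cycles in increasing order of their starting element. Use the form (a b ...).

(B F H D E C G)

Start at B and follow images: B → F → H → D → E → C → G → B, giving the cycle (B F H D E C G).
Continuing from each remaining unvisited element yields (B F H D E C G).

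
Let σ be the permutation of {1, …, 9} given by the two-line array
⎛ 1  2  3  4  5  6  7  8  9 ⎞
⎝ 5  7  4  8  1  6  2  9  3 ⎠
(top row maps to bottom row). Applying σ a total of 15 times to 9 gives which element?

Tracing 9 → 3 → … returns to 9 after 4 steps, so 9 lies in a 4-cycle (3, 4, 8, 9).
Powers repeat with period 4 on this cycle, and 15 mod 4 = 3, so σ^15(9) = σ^3(9).
Advancing 3 steps from 9: 9 → 3 → 4 → 8.

8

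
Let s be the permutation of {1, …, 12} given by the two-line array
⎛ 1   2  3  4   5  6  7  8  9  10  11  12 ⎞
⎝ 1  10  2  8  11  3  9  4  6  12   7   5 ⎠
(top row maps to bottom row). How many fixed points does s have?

The fixed points (elements with s(x) = x) are {1}, so there is 1.

1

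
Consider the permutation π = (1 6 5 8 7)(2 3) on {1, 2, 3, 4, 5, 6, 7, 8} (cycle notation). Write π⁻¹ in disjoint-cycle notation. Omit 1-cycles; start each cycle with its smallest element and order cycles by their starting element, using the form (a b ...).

(1 7 8 5 6)(2 3)

Inverting a permutation written in cycle notation just reverses the order within every cycle.
Reversing each cycle of π and rotating so the smallest element leads gives (1 7 8 5 6)(2 3).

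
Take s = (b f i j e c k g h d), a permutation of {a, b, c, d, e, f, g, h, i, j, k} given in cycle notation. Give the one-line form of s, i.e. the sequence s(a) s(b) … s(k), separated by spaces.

Reading each image from the cycles: a→a, b→f, c→k, d→b, e→c, f→i, g→h, h→d, i→j, j→e, k→g.
So the one-line form is a f k b c i h d j e g.

a f k b c i h d j e g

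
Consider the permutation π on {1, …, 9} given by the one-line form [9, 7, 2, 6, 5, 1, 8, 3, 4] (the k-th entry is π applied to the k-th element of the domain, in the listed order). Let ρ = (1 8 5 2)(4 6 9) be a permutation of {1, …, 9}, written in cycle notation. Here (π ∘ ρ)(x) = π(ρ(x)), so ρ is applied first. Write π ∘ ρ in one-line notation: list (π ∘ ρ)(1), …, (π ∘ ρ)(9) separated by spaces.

(π ∘ ρ)(x) = π(ρ(x)). Computing each image: π(ρ(1)) = π(8) = 3, π(ρ(2)) = π(1) = 9, π(ρ(3)) = π(3) = 2, π(ρ(4)) = π(6) = 1, π(ρ(5)) = π(2) = 7, π(ρ(6)) = π(9) = 4, π(ρ(7)) = π(7) = 8, π(ρ(8)) = π(5) = 5, π(ρ(9)) = π(4) = 6.
Hence π ∘ ρ = [3 9 2 1 7 4 8 5 6].

3 9 2 1 7 4 8 5 6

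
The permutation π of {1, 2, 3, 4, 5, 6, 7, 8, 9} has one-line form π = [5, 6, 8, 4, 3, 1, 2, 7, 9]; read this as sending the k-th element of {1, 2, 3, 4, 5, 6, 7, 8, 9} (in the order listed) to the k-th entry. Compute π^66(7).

Tracing 7 → 2 → … returns to 7 after 7 steps, so 7 lies in a 7-cycle (1 5 3 8 7 2 6).
On a 7-cycle, π^7 is the identity, so π^66 = π^3 there (66 ≡ 3 mod 7).
Advancing 3 steps from 7: 7 → 2 → 6 → 1.

1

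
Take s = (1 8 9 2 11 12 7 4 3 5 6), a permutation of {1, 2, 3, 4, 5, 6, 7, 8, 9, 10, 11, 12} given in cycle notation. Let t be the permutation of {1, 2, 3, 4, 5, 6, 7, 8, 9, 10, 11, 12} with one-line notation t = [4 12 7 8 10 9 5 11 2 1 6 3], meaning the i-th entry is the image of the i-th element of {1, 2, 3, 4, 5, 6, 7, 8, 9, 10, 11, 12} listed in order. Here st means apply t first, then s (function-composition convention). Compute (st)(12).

5

(st)(12) = s(t(12)). t(12) = 3, then s(3) = 5. So (st)(12) = 5.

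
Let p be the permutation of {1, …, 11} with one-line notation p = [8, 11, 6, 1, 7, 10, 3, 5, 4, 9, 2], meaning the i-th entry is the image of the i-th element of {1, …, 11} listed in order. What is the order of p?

Writing p as disjoint cycles, the cycle lengths are 9, 2.
The order is lcm(9, 2) = 18.

18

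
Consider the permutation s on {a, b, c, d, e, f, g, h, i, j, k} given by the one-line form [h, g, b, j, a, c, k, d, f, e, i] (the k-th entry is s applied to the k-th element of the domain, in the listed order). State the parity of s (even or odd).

odd

In disjoint-cycle form the cycle lengths are 6, 5.
A cycle of length ℓ contributes ℓ−1 transpositions, so s is a product of 5 + 4 = 9 transpositions — odd.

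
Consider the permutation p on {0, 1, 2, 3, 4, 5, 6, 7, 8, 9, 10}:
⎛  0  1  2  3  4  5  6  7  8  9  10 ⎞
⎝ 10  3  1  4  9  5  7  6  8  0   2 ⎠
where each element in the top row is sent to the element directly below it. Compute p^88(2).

Tracing 2 → 1 → … returns to 2 after 7 steps, so 2 lies in a 7-cycle (0 10 2 1 3 4 9).
Since the cycle has length 7, p^88 acts on it the same as p^4 (88 mod 7 = 4).
Advancing 4 steps from 2: 2 → 1 → 3 → 4 → 9.

9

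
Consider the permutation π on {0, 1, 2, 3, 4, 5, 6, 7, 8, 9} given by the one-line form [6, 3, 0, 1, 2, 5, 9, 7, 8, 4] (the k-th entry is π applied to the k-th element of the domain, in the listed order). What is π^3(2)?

9

Tracing 2 → 0 → … returns to 2 after 5 steps, so 2 lies in a 5-cycle (0 6 9 4 2).
Stepping 3 places around the cycle: 2 → 0 → 6 → 9.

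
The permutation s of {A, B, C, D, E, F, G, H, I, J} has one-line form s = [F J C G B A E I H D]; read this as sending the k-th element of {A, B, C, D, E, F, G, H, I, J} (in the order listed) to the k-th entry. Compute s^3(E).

Tracing E → B → … returns to E after 5 steps, so E lies in a 5-cycle (B, J, D, G, E).
Advancing 3 steps from E: E → B → J → D.

D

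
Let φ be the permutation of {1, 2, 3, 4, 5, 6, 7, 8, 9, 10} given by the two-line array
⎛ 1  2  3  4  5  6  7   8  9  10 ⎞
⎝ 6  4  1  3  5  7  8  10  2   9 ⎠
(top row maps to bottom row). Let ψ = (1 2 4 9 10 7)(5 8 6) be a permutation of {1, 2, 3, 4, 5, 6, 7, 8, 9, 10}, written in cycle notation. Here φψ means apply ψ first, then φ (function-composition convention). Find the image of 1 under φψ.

4

(φψ)(1) = φ(ψ(1)). ψ(1) = 2, then φ(2) = 4. So (φψ)(1) = 4.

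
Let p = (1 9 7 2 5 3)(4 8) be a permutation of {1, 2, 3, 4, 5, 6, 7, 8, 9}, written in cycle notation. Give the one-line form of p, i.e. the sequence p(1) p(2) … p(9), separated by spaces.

9 5 1 8 3 6 2 4 7

Image by image: 1→9, 2→5, 3→1, 4→8, 5→3, 6→6, 7→2, 8→4, 9→7.
Listing these in domain order gives 9 5 1 8 3 6 2 4 7.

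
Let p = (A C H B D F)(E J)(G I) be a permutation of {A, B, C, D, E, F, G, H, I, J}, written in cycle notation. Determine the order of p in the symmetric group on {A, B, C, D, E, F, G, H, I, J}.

The cycle type of p is (6, 2, 2).
The order is lcm(6, 2, 2) = 6.

6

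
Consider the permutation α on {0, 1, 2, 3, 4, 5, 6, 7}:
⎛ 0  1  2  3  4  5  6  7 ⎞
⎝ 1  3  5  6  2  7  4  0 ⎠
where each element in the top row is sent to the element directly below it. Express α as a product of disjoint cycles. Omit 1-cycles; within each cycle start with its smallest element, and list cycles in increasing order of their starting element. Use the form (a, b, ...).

Start at 0 and follow images: 0 → 1 → 3 → 6 → 4 → 2 → 5 → 7 → 0, giving the cycle (0, 1, 3, 6, 4, 2, 5, 7).
Continuing from each remaining unvisited element yields (0, 1, 3, 6, 4, 2, 5, 7).

(0, 1, 3, 6, 4, 2, 5, 7)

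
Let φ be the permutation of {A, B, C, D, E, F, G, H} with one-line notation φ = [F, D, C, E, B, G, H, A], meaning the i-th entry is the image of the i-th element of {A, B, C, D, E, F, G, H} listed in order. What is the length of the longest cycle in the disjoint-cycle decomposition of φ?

4

Decomposing into disjoint cycles gives (A, F, G, H)(B, D, E); the longest has length 4.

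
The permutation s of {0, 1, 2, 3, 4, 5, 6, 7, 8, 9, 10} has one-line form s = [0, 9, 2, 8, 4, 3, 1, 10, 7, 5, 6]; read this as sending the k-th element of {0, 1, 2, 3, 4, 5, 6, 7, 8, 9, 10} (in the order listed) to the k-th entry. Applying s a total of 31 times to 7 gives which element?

8

Tracing 7 → 10 → … returns to 7 after 8 steps, so 7 lies in an 8-cycle (1 9 5 3 8 7 10 6).
Since the cycle has length 8, s^31 acts on it the same as s^7 (31 mod 8 = 7).
Stepping 7 places around the cycle: 7 → 10 → 6 → 1 → 9 → 5 → 3 → 8.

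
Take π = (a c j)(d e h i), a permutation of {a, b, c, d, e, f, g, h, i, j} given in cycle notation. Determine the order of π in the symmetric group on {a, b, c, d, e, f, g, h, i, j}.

12

The cycle type of π is (4, 3, 1, 1, 1).
Since disjoint cycles commute, ord(π) = lcm(4, 3) = 12.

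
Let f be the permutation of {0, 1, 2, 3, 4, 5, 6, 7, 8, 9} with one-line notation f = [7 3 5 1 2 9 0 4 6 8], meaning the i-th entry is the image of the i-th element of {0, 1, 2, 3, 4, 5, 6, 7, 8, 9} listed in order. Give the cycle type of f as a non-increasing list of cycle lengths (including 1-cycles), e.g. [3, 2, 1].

The disjoint cycles are (0, 7, 4, 2, 5, 9, 8, 6)(1, 3), with lengths 8, 2 in non-increasing order.

[8, 2]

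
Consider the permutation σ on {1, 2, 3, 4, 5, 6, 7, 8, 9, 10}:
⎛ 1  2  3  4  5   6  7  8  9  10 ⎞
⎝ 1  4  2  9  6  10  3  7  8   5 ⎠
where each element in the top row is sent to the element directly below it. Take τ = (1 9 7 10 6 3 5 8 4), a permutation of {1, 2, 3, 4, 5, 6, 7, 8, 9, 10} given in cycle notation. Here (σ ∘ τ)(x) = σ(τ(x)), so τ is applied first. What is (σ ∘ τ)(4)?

First apply τ: τ(4) = 1, then σ(1) = 1. Thus (σ ∘ τ)(4) = 1.

1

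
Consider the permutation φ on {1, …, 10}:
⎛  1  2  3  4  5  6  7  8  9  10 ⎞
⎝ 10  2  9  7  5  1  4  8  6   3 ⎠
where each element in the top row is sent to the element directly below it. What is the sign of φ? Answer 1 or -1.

In disjoint-cycle form the cycle lengths are 5, 2, 1, 1, 1.
A cycle of length ℓ contributes ℓ−1 transpositions, so φ is a product of 4 + 1 = 5 transpositions — odd.

-1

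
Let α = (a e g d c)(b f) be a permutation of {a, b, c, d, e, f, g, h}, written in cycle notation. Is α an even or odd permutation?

odd

The cycle lengths are 5, 2, 1.
A cycle is odd iff its length is even; α has 1 even-length cycle, so sgn(α) = (−1)^1 and α is odd.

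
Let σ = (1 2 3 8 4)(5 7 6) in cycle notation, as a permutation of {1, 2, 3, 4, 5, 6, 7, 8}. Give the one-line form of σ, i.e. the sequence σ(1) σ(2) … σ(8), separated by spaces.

Each element maps to the next entry in its cycle (wrapping to the front): 1→2, 2→3, 3→8, 4→1, 5→7, 6→5, 7→6, 8→4.
Listing these in domain order gives 2 3 8 1 7 5 6 4.

2 3 8 1 7 5 6 4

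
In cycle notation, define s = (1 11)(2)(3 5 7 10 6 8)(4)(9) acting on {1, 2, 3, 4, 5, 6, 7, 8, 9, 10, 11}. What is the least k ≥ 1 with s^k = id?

6

The disjoint cycles have lengths 6, 2, 1, 1, 1.
Since disjoint cycles commute, ord(s) = lcm(6, 2) = 6.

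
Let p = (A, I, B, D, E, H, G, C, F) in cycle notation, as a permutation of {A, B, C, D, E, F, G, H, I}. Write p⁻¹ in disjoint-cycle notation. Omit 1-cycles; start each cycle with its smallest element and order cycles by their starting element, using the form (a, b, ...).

If p sends a → b within a cycle, p⁻¹ sends b → a; equivalently, reverse each cycle.
After reversing and putting each cycle's least element first, p⁻¹ = (A, F, C, G, H, E, D, B, I).

(A, F, C, G, H, E, D, B, I)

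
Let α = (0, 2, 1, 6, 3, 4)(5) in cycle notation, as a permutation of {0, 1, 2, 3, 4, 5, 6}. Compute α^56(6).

4

6 lies in the 6-cycle (0, 2, 1, 6, 3, 4).
On a 6-cycle, α^6 is the identity, so α^56 = α^2 there (56 ≡ 2 mod 6).
Stepping 2 places around the cycle: 6 → 3 → 4.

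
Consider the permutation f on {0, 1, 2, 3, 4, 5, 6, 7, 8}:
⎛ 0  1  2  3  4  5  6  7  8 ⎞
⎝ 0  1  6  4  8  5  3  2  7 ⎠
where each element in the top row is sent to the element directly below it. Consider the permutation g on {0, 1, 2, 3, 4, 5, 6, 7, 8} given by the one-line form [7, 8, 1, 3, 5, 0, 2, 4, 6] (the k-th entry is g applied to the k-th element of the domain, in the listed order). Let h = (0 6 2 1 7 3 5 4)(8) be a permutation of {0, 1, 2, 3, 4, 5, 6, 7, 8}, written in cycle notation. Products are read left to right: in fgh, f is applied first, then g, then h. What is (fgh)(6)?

(fgh)(6) = h(g(f(6))). f(6) = 3, then g(3) = 3, then h(3) = 5, so the result is 5.

5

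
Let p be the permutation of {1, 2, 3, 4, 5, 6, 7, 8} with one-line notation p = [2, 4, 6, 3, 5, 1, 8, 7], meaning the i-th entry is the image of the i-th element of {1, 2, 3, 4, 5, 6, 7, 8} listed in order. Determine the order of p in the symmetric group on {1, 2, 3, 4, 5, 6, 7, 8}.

10

The disjoint-cycle form of p has cycle lengths 5, 2, 1.
The order is lcm(5, 2) = 10.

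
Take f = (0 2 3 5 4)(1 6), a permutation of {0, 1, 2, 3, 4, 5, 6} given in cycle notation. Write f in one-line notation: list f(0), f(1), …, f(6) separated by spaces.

Each element maps to the next entry in its cycle (wrapping to the front): 0→2, 1→6, 2→3, 3→5, 4→0, 5→4, 6→1.
So the one-line form is 2 6 3 5 0 4 1.

2 6 3 5 0 4 1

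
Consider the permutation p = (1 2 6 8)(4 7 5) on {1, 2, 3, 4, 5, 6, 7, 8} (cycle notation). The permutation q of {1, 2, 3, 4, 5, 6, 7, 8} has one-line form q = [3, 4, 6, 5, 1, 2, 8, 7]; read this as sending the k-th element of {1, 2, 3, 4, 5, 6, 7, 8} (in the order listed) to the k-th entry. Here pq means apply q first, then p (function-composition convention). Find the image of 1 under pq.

3

q(1) = 3, then p(3) = 3; composing gives (pq)(1) = 3.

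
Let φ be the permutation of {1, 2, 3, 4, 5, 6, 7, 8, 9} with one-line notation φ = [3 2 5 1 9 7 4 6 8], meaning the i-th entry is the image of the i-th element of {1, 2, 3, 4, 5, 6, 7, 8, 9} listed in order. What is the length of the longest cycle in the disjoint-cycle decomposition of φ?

8

Decomposing into disjoint cycles gives (1, 3, 5, 9, 8, 6, 7, 4); the longest has length 8.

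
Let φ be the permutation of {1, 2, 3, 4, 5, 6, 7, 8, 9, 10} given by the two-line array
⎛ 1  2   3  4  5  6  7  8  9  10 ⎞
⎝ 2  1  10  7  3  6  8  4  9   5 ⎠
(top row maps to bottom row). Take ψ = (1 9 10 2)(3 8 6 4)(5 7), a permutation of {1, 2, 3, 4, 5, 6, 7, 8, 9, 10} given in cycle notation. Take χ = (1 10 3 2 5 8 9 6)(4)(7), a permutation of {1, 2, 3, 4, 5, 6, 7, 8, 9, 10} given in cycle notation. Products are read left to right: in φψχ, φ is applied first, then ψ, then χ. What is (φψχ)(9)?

Apply the permutations in order: φ(9) = 9, then ψ(9) = 10, then χ(10) = 3. So (φψχ)(9) = 3.

3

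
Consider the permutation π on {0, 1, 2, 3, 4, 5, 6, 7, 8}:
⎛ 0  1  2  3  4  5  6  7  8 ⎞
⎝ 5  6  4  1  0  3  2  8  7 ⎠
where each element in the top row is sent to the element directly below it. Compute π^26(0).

2

Tracing 0 → 5 → … returns to 0 after 7 steps, so 0 lies in a 7-cycle (0 5 3 1 6 2 4).
Powers repeat with period 7 on this cycle, and 26 mod 7 = 5, so π^26(0) = π^5(0).
Advancing 5 steps from 0: 0 → 5 → 3 → 1 → 6 → 2.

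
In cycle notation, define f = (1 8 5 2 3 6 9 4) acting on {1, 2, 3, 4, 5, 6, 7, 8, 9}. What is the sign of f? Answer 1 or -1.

The cycle lengths are 8, 1.
A cycle is odd iff its length is even; f has 1 even-length cycle, so sgn(f) = (−1)^1 and f is odd.

-1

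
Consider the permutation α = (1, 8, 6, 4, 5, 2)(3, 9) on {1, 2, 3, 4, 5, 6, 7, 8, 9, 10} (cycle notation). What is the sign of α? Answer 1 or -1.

1

The cycle lengths are 6, 2, 1, 1.
A cycle is odd iff its length is even; α has 2 even-length cycles, so sgn(α) = (−1)^2 and α is even.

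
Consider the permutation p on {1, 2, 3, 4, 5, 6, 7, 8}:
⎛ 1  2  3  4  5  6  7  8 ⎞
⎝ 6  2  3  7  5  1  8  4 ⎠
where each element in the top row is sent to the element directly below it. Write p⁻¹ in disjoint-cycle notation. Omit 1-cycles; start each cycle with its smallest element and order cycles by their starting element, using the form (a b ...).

The cycle decomposition of p is (1 6)(4 7 8).
The inverse reverses every cycle; in canonical form, p⁻¹ = (1 6)(4 8 7).

(1 6)(4 8 7)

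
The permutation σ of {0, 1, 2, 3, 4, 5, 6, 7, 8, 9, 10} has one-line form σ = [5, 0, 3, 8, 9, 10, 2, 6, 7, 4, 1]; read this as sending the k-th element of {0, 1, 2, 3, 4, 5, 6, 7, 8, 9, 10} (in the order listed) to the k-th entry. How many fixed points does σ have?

No element satisfies σ(x) = x, so there are 0 fixed points.

0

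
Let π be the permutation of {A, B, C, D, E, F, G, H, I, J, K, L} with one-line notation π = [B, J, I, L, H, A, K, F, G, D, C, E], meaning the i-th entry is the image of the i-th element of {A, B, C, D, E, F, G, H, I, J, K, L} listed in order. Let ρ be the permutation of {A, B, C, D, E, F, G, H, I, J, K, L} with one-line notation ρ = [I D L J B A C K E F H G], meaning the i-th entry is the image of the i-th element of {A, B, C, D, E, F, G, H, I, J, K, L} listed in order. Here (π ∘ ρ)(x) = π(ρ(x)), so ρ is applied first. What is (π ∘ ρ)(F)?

ρ(F) = A, then π(A) = B; composing gives (π ∘ ρ)(F) = B.

B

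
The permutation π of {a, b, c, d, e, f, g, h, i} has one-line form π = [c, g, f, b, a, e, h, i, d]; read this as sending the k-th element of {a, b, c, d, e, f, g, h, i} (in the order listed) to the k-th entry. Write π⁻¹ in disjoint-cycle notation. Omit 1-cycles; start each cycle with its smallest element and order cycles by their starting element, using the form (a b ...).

(a e f c)(b d i h g)

First write π in disjoint cycles: (a c f e)(b g h i d).
The inverse reverses every cycle; in canonical form, π⁻¹ = (a e f c)(b d i h g).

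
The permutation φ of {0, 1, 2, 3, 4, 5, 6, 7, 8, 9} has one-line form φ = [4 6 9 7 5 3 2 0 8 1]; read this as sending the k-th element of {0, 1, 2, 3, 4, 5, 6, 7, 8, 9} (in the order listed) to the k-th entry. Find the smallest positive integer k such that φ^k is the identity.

20

Decomposing into disjoint cycles gives cycle lengths 5, 4, 1.
Since disjoint cycles commute, ord(φ) = lcm(5, 4) = 20.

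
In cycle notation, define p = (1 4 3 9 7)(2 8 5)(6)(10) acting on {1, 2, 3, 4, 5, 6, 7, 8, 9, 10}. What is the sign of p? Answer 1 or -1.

The cycle lengths are 5, 3, 1, 1.
A cycle is odd iff its length is even; p has 0 even-length cycles, so sgn(p) = (−1)^0 and p is even.

1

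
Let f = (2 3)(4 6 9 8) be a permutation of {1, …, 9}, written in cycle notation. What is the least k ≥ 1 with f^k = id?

4

The disjoint cycles have lengths 4, 2, 1, 1, 1.
The order of f is the least common multiple of its cycle lengths: lcm(4, 2) = 4.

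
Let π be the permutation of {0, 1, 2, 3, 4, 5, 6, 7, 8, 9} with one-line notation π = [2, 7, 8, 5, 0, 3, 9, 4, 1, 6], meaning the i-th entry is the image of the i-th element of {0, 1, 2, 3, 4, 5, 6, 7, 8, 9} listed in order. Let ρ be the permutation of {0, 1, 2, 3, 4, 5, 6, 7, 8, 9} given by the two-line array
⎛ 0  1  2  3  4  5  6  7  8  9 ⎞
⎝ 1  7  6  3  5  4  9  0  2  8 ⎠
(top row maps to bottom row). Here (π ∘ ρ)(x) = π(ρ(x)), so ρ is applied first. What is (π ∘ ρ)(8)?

8

ρ(8) = 2, then π(2) = 8; composing gives (π ∘ ρ)(8) = 8.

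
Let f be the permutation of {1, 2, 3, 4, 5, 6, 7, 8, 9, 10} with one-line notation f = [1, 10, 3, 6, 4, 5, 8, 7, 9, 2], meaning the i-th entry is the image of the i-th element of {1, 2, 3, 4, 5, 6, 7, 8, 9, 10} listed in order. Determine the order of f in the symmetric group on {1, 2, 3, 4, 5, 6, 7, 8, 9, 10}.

Decomposing into disjoint cycles gives cycle lengths 3, 2, 2, 1, 1, 1.
The order is lcm(3, 2, 2) = 6.

6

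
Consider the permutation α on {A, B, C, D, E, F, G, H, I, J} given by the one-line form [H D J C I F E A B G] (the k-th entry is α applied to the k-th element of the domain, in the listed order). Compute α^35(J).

J

Tracing J → G → … returns to J after 7 steps, so J lies in a 7-cycle (B D C J G E I).
On a 7-cycle, α^7 is the identity, so α^35 = α^0 there (35 ≡ 0 mod 7).
So α^35(J) = J.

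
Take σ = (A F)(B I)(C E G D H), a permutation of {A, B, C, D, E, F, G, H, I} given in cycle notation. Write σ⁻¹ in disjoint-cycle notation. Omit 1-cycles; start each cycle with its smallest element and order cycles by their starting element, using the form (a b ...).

The inverse reverses each cycle.
After reversing and putting each cycle's least element first, σ⁻¹ = (A F)(B I)(C H D G E).

(A F)(B I)(C H D G E)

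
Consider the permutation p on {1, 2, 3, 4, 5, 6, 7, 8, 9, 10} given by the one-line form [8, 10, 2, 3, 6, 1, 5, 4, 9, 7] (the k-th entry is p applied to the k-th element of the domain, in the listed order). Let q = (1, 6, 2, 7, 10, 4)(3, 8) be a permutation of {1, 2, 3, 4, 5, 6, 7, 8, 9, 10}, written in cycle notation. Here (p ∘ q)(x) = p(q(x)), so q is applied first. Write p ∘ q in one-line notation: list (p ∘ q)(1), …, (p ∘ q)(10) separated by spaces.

(p ∘ q)(x) = p(q(x)). Computing each image: p(q(1)) = p(6) = 1, p(q(2)) = p(7) = 5, p(q(3)) = p(8) = 4, p(q(4)) = p(1) = 8, p(q(5)) = p(5) = 6, p(q(6)) = p(2) = 10, p(q(7)) = p(10) = 7, p(q(8)) = p(3) = 2, p(q(9)) = p(9) = 9, p(q(10)) = p(4) = 3.
Hence p ∘ q = [1 5 4 8 6 10 7 2 9 3].

1 5 4 8 6 10 7 2 9 3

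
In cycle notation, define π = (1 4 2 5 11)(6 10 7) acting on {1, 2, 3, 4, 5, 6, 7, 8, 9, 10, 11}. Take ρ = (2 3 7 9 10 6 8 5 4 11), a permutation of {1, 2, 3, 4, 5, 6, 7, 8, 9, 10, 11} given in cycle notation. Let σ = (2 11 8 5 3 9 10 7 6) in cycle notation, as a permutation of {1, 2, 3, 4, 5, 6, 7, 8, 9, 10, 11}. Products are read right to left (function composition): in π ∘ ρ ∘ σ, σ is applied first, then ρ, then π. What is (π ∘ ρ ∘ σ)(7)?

8

Apply the permutations in order: σ(7) = 6, then ρ(6) = 8, then π(8) = 8. So (π ∘ ρ ∘ σ)(7) = 8.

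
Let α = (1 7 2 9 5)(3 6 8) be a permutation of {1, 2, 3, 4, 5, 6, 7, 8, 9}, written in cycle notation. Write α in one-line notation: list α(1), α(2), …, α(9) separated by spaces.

7 9 6 4 1 8 2 3 5

Image by image: 1↦7, 2↦9, 3↦6, 4↦4, 5↦1, 6↦8, 7↦2, 8↦3, 9↦5.
So the one-line form is 7 9 6 4 1 8 2 3 5.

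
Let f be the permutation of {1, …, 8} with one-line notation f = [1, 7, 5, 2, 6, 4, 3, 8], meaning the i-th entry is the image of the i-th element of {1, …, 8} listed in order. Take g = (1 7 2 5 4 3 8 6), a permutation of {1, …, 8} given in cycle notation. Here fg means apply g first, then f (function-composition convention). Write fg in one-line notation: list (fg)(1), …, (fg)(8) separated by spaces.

3 6 8 5 2 1 7 4

Chase each element through g then f: 1 → 7 → 3; 2 → 5 → 6; 3 → 8 → 8; 4 → 3 → 5; 5 → 4 → 2; 6 → 1 → 1; 7 → 2 → 7; 8 → 6 → 4.
Collecting the images, fg = [3 6 8 5 2 1 7 4].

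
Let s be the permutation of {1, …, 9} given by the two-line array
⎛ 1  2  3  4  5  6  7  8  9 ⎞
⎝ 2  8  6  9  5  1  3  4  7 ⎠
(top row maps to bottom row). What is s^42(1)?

8

Tracing 1 → 2 → … returns to 1 after 8 steps, so 1 lies in an 8-cycle (1, 2, 8, 4, 9, 7, 3, 6).
On an 8-cycle, s^8 is the identity, so s^42 = s^2 there (42 ≡ 2 mod 8).
Stepping 2 places around the cycle: 1 → 2 → 8.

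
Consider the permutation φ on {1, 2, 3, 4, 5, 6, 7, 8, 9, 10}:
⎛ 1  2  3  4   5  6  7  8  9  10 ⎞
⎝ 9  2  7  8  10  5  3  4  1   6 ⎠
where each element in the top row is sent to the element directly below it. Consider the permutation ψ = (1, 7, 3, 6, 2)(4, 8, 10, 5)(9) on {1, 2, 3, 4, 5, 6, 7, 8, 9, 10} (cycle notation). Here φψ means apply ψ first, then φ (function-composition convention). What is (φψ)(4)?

4

(φψ)(4) = φ(ψ(4)). ψ(4) = 8, then φ(8) = 4. So (φψ)(4) = 4.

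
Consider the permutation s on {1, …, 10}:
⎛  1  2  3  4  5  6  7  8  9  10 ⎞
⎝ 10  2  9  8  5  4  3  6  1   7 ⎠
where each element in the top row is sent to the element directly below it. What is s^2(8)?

4

Tracing 8 → 6 → … returns to 8 after 3 steps, so 8 lies in a 3-cycle (4, 8, 6).
Stepping 2 places around the cycle: 8 → 6 → 4.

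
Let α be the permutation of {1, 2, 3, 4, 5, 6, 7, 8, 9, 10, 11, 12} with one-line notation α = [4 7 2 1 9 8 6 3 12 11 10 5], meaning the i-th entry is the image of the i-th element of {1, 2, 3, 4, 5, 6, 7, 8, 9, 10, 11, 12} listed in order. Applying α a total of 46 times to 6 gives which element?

Tracing 6 → 8 → … returns to 6 after 5 steps, so 6 lies in a 5-cycle (2, 7, 6, 8, 3).
On a 5-cycle, α^5 is the identity, so α^46 = α^1 there (46 ≡ 1 mod 5).
Stepping 1 place around the cycle: 6 → 8.

8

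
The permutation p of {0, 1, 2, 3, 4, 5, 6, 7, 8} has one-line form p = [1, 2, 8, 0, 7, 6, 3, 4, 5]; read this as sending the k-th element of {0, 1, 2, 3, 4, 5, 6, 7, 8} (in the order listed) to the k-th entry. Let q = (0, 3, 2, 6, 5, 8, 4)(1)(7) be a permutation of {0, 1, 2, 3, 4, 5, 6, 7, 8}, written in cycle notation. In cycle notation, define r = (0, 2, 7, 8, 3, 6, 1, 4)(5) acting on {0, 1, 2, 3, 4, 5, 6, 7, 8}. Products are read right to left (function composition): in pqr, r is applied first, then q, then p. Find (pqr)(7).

Apply the permutations in order: r(7) = 8, then q(8) = 4, then p(4) = 7. So (pqr)(7) = 7.

7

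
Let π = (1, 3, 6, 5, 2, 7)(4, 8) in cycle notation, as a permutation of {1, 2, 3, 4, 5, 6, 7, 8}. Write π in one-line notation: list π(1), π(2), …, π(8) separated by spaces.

3 7 6 8 2 5 1 4

Each element maps to the next entry in its cycle (wrapping to the front): 1→3, 2→7, 3→6, 4→8, 5→2, 6→5, 7→1, 8→4.
Listing these in domain order gives 3 7 6 8 2 5 1 4.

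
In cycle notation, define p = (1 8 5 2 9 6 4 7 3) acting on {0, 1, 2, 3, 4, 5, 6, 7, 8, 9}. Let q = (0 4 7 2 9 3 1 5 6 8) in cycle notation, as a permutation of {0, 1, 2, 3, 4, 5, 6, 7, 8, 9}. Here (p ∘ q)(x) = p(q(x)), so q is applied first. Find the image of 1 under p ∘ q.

First apply q: q(1) = 5, then p(5) = 2. Thus (p ∘ q)(1) = 2.

2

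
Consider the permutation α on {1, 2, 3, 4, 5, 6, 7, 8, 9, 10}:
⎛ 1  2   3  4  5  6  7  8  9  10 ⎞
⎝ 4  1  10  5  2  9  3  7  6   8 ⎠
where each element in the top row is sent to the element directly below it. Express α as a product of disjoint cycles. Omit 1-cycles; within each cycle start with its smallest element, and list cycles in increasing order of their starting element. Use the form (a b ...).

(1 4 5 2)(3 10 8 7)(6 9)

Start at 1 and follow images: 1 → 4 → 5 → 2 → 1, giving the cycle (1 4 5 2).
Continuing from each remaining unvisited element yields (1 4 5 2)(3 10 8 7)(6 9).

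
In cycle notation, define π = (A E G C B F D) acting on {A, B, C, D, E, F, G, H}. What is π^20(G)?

E

G lies in the 7-cycle (A E G C B F D).
Since the cycle has length 7, π^20 acts on it the same as π^6 (20 mod 7 = 6).
Stepping 6 places around the cycle: G → C → B → F → D → A → E.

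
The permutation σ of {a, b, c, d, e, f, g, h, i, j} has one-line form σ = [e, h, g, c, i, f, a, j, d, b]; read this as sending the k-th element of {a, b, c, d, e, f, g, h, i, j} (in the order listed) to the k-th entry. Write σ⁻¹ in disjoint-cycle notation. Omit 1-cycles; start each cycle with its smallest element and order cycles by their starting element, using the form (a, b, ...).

First write σ in disjoint cycles: (a, e, i, d, c, g)(b, h, j).
The inverse reverses every cycle; in canonical form, σ⁻¹ = (a, g, c, d, i, e)(b, j, h).

(a, g, c, d, i, e)(b, j, h)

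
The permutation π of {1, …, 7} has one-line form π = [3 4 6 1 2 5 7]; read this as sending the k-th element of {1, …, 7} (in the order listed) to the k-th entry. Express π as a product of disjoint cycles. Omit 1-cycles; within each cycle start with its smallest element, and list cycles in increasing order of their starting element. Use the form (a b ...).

(1 3 6 5 2 4)

From 1: 1 → 3 → 6 → 5 → 2 → 4 → 1, closing the cycle (1 3 6 5 2 4).
Repeating from the next unused element and collecting all non-trivial cycles gives (1 3 6 5 2 4).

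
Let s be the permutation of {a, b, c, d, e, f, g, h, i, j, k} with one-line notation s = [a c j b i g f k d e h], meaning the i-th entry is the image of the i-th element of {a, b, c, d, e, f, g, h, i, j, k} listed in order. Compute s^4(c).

d

Tracing c → j → … returns to c after 6 steps, so c lies in a 6-cycle (b c j e i d).
Advancing 4 steps from c: c → j → e → i → d.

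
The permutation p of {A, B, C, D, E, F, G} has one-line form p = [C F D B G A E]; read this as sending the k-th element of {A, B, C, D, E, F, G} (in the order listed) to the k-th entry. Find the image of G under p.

G is element number 7 of the domain, and entry number 7 of the one-line form is E, so p(G) = E.

E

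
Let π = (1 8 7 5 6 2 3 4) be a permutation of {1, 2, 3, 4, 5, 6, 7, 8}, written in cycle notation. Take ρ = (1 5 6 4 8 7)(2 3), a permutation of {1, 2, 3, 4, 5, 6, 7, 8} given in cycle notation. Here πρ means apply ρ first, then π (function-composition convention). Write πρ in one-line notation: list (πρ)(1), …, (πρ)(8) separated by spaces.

6 4 3 7 2 1 8 5

For each element, apply ρ then π: 1 → 5 → 6; 2 → 3 → 4; 3 → 2 → 3; 4 → 8 → 7; 5 → 6 → 2; 6 → 4 → 1; 7 → 1 → 8; 8 → 7 → 5.
Collecting the images, πρ = [6 4 3 7 2 1 8 5].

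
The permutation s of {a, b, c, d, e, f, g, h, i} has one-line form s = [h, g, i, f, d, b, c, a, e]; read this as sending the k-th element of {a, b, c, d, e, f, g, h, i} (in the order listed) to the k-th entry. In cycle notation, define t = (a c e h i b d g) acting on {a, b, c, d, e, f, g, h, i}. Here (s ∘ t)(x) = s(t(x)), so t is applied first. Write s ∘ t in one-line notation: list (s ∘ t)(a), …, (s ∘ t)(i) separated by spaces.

i f d c a b h e g

For each element, apply t then s: a → c → i; b → d → f; c → e → d; d → g → c; e → h → a; f → f → b; g → a → h; h → i → e; i → b → g.
Collecting the images, s ∘ t = [i f d c a b h e g].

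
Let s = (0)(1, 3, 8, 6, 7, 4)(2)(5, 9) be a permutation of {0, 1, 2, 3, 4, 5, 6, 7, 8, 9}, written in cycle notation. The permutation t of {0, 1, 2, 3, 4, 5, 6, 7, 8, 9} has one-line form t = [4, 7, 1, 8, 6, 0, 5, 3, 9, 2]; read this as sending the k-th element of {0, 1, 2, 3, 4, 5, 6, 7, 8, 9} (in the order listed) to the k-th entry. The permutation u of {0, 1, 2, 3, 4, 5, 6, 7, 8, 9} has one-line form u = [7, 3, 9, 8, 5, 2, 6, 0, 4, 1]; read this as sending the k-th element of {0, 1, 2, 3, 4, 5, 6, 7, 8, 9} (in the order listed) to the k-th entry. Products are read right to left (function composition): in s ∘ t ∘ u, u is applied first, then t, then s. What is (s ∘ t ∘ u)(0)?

Chase 0: u(0) = 7; t(7) = 3; s(3) = 8. Hence (s ∘ t ∘ u)(0) = 8.

8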